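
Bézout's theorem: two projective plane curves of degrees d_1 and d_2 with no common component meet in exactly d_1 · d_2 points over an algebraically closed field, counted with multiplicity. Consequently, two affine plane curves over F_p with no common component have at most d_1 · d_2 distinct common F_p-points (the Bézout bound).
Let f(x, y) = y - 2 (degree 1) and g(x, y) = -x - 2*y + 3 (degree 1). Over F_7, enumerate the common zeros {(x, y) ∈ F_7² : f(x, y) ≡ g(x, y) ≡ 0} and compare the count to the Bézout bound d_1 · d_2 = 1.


Common zeros: {(6, 2)}; count = 1; Bézout bound = 1.

deg(f) = 1, deg(g) = 1, so Bézout bound = 1.
Scan x ∈ F_7. For each x, list the y ∈ F_7 with f(x, y) ≡ 0 and those with g(x, y) ≡ 0 (mod 7); the common zeros in that column are the intersection.
  x = 0: f ≡ 0 at y ∈ {2}; g ≡ 0 at y ∈ {5}; common: ∅.
  x = 1: f ≡ 0 at y ∈ {2}; g ≡ 0 at y ∈ {1}; common: ∅.
  x = 2: f ≡ 0 at y ∈ {2}; g ≡ 0 at y ∈ {4}; common: ∅.
  x = 3: f ≡ 0 at y ∈ {2}; g ≡ 0 at y ∈ {0}; common: ∅.
  x = 4: f ≡ 0 at y ∈ {2}; g ≡ 0 at y ∈ {3}; common: ∅.
  x = 5: f ≡ 0 at y ∈ {2}; g ≡ 0 at y ∈ {6}; common: ∅.
  x = 6: f ≡ 0 at y ∈ {2}; g ≡ 0 at y ∈ {2}; common: {2}.
Collecting: common zeros = {(6, 2)}, so the count is 1.
Comparison with the Bézout bound: 1 ≤ 1 = deg(f)·deg(g), as expected for curves with no common component (the bound is attained).


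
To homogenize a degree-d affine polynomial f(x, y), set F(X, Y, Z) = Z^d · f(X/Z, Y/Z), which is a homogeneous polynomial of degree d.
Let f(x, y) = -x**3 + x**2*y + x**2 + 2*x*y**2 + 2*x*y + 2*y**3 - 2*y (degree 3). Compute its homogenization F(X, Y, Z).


F(X, Y, Z) = -X**3 + X**2*Y + X**2*Z + 2*X*Y**2 + 2*X*Y*Z + 2*Y**3 - 2*Y*Z**2

deg(f) = 3.
Substitute x = X/Z, y = Y/Z into f, then multiply by Z^3.
  monomial -1·x^3·y^0 ↦ -1·X^3·Y^0·Z^0.
  monomial 1·x^2·y^1 ↦ 1·X^2·Y^1·Z^0.
  monomial 1·x^2·y^0 ↦ 1·X^2·Y^0·Z^1.
  monomial 2·x^1·y^2 ↦ 2·X^1·Y^2·Z^0.
  monomial 2·x^1·y^1 ↦ 2·X^1·Y^1·Z^1.
  monomial 2·x^0·y^3 ↦ 2·X^0·Y^3·Z^0.
  monomial -2·x^0·y^1 ↦ -2·X^0·Y^1·Z^2.
Collecting: F(X, Y, Z) = -X**3 + X**2*Y + X**2*Z + 2*X*Y**2 + 2*X*Y*Z + 2*Y**3 - 2*Y*Z**2.


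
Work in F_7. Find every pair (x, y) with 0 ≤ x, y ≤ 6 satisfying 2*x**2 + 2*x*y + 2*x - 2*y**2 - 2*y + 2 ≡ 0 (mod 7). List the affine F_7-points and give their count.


Affine F_7-points: {(2, 0), (2, 1), (3, 1), (4, 0), (4, 3), (5, 2), (6, 2), (6, 3)}; count = 8.

For each of the 49 pairs (x, y) ∈ F_7², evaluate f(x, y) mod 7. Record the zeros.
  x = 0: [0↦2, 1↦5, 2↦4, 3↦6, 4↦4, 5↦5, 6↦2]  zeros at y ∈ ∅
  x = 1: [0↦6, 1↦4, 2↦5, 3↦2, 4↦2, 5↦5, 6↦4]  zeros at y ∈ ∅
  x = 2: [0↦0, 1↦0, 2↦3, 3↦2, 4↦4, 5↦2, 6↦3]  zeros at y ∈ {0, 1}
  x = 3: [0↦5, 1↦0, 2↦5, 3↦6, 4↦3, 5↦3, 6↦6]  zeros at y ∈ {1}
  x = 4: [0↦0, 1↦4, 2↦4, 3↦0, 4↦6, 5↦1, 6↦6]  zeros at y ∈ {0, 3}
  x = 5: [0↦6, 1↦5, 2↦0, 3↦5, 4↦6, 5↦3, 6↦3]  zeros at y ∈ {2}
  x = 6: [0↦2, 1↦3, 2↦0, 3↦0, 4↦3, 5↦2, 6↦4]  zeros at y ∈ {2, 3}
Collecting zeros: affine points = {(2, 0), (2, 1), (3, 1), (4, 0), (4, 3), (5, 2), (6, 2), (6, 3)}.
Total count |C(F_7)_aff| = 8.


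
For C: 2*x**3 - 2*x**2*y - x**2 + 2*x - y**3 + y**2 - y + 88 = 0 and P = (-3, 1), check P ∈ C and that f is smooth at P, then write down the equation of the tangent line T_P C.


Tangent line at P: 74*x - 20*y + 242 = 0.

Step 1: f(-3, 1) = 0, so P lies on C.
Step 2: partial derivatives
  f_x(x, y) = 6*x**2 - 4*x*y - 2*x + 2, f_y(x, y) = -2*x**2 - 3*y**2 + 2*y - 1.
  f_x(P) = 74, f_y(P) = -20 (gradient nonzero, so P is smooth).
Step 3: tangent line at P: 74·(x − -3) + -20·(y − 1) = 0.
Expanding: 74*x - 20*y + 242 = 0.


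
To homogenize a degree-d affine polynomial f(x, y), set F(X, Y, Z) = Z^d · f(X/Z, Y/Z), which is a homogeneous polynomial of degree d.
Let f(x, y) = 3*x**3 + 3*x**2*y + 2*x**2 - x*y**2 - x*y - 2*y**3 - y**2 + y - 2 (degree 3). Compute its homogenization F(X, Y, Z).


F(X, Y, Z) = 3*X**3 + 3*X**2*Y + 2*X**2*Z - X*Y**2 - X*Y*Z - 2*Y**3 - Y**2*Z + Y*Z**2 - 2*Z**3

deg(f) = 3.
Substitute x = X/Z, y = Y/Z into f, then multiply by Z^3.
  monomial 3·x^3·y^0 ↦ 3·X^3·Y^0·Z^0.
  monomial 3·x^2·y^1 ↦ 3·X^2·Y^1·Z^0.
  monomial 2·x^2·y^0 ↦ 2·X^2·Y^0·Z^1.
  monomial -1·x^1·y^2 ↦ -1·X^1·Y^2·Z^0.
  monomial -1·x^1·y^1 ↦ -1·X^1·Y^1·Z^1.
  monomial -2·x^0·y^3 ↦ -2·X^0·Y^3·Z^0.
  monomial -1·x^0·y^2 ↦ -1·X^0·Y^2·Z^1.
  monomial 1·x^0·y^1 ↦ 1·X^0·Y^1·Z^2.
  monomial -2·x^0·y^0 ↦ -2·X^0·Y^0·Z^3.
Collecting: F(X, Y, Z) = 3*X**3 + 3*X**2*Y + 2*X**2*Z - X*Y**2 - X*Y*Z - 2*Y**3 - Y**2*Z + Y*Z**2 - 2*Z**3.


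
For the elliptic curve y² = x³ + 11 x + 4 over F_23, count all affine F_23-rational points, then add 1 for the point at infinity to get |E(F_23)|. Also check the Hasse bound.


Affine points = {(0, 2), (0, 21), (1, 4), (1, 19), (3, 8), (3, 15), (5, 0), (8, 11), (8, 12), (9, 2), (9, 21), (12, 1), (12, 22), (14, 2), (14, 21), (15, 5), (15, 18), (18, 10), (18, 13), (20, 6), (20, 17)}; affine count = 21; |E(F_23)| = 22.

Discriminant check: Δ ∝ 4a³ + 27b² = 4·11³ + 27·4² = 4·1331 + 27·16 ≡ 6 (mod 23). Nonzero ⇒ E is nonsingular.
For each x ∈ F_23, compute rhs = x³ + 11·x + 4 mod 23, then count y ∈ F_23 with y² ≡ rhs.
  x = 0: rhs = 4, matching y values: 2, 21 (2 points).
  x = 1: rhs = 16, matching y values: 4, 19 (2 points).
  x = 2: rhs = 11, matching y values: none (0 points).
  x = 3: rhs = 18, matching y values: 8, 15 (2 points).
  x = 4: rhs = 20, matching y values: none (0 points).
  x = 5: rhs = 0, matching y values: 0 (1 points).
  x = 6: rhs = 10, matching y values: none (0 points).
  x = 7: rhs = 10, matching y values: none (0 points).
  x = 8: rhs = 6, matching y values: 11, 12 (2 points).
  x = 9: rhs = 4, matching y values: 2, 21 (2 points).
  x = 10: rhs = 10, matching y values: none (0 points).
  x = 11: rhs = 7, matching y values: none (0 points).
  x = 12: rhs = 1, matching y values: 1, 22 (2 points).
  x = 13: rhs = 21, matching y values: none (0 points).
  x = 14: rhs = 4, matching y values: 2, 21 (2 points).
  x = 15: rhs = 2, matching y values: 5, 18 (2 points).
  x = 16: rhs = 21, matching y values: none (0 points).
  x = 17: rhs = 21, matching y values: none (0 points).
  x = 18: rhs = 8, matching y values: 10, 13 (2 points).
  x = 19: rhs = 11, matching y values: none (0 points).
  x = 20: rhs = 13, matching y values: 6, 17 (2 points).
  x = 21: rhs = 20, matching y values: none (0 points).
  x = 22: rhs = 15, matching y values: none (0 points).
Total affine count: 21.
Full point count |E(F_23)| = 21 + 1 = 22.
Hasse bound: |22 − (23+1)| = |-2| = 2 ≤ 2√23 ≈ 9.5917 ✓.


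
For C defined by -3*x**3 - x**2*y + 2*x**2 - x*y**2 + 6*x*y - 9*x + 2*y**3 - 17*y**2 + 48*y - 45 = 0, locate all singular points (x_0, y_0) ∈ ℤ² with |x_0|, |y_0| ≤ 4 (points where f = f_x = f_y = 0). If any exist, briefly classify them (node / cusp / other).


Singular points: {(0, 3)}; classification: node.

Compute partial derivatives:
  f_x = -9*x**2 - 2*x*y + 4*x - y**2 + 6*y - 9.
  f_y = -x**2 - 2*x*y + 6*x + 6*y**2 - 34*y + 48.
Scan x_0 ∈ {−4, ..., 4}. For each x_0, f_y(x_0, y) is a polynomial in y; find its integer roots y ∈ {−4, ..., 4}, then test f_x and f at those candidates.
  x = -4: f_y(-4, y) = 6*y**2 - 26*y + 8; vanishes at y ∈ {4}. (-4, 4): f_x = -129 ≠ 0.
  x = -3: f_y(-3, y) = 6*y**2 - 28*y + 21; no integer root y with |y| ≤ 4.
  x = -2: f_y(-2, y) = 6*y**2 - 30*y + 32; no integer root y with |y| ≤ 4.
  x = -1: f_y(-1, y) = 6*y**2 - 32*y + 41; no integer root y with |y| ≤ 4.
  x = 0: f_y(0, y) = 6*y**2 - 34*y + 48; vanishes at y ∈ {3}. (0, 3): f_x = 0, f = 0 — SINGULAR.
  x = 1: f_y(1, y) = 6*y**2 - 36*y + 53; no integer root y with |y| ≤ 4.
  x = 2: f_y(2, y) = 6*y**2 - 38*y + 56; vanishes at y ∈ {4}. (2, 4): f_x = -45 ≠ 0.
  x = 3: f_y(3, y) = 6*y**2 - 40*y + 57; no integer root y with |y| ≤ 4.
  x = 4: f_y(4, y) = 6*y**2 - 42*y + 56; no integer root y with |y| ≤ 4.
Only singular point on the grid: (0, 3).
Classify: substitute x = 0 + u, y = 3 + v and expand: f = -3*u**3 - u**2*v - u**2 - u*v**2 + 2*v**3 + v**2.
No constant or linear terms (consistent with a singular point). Quadratic part: -u**2 + v**2. Cubic part: -3*u**3 - u**2*v - u*v**2 + 2*v**3.
The quadratic part v**2 - u**2 = (v − u)(v + u) splits into two distinct linear factors, so there are two distinct tangent lines y − 3 = ±(x − 0) — this is a node (ordinary double point).
Classification: node.


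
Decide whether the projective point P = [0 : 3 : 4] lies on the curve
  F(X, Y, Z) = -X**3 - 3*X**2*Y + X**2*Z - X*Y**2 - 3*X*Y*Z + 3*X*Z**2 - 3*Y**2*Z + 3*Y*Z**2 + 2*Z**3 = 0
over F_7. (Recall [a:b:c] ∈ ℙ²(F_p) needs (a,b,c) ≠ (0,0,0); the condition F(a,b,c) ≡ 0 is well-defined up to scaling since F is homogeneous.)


F(0,3,4) ≡ 3 (mod 7); P is NOT on the curve.

Evaluate F(0, 3, 4) term-by-term (mod 7).
  -X**3 ↦ -1·0·1·1 = 0
  -3*X**2*Y ↦ -3·0·3·1 = 0
  X**2*Z ↦ 1·0·1·4 = 0
  -X*Y**2 ↦ -1·0·9·1 = 0
  -3*X*Y*Z ↦ -3·0·3·4 = 0
  3*X*Z**2 ↦ 3·0·1·16 = 0
  -3*Y**2*Z ↦ -3·1·9·4 = -108
  3*Y*Z**2 ↦ 3·1·3·16 = 144
  2*Z**3 ↦ 2·1·1·64 = 128
Sum: F(0, 3, 4) = (0) + (0) + (0) + (0) + (0) + (0) + (-108) + (144) + (128) = 164.
Reducing mod 7: 164 ≡ 3 (mod 7).
Since F(a, b, c) ≡ 3 ≠ 0 (mod 7), P does NOT lie on the curve.


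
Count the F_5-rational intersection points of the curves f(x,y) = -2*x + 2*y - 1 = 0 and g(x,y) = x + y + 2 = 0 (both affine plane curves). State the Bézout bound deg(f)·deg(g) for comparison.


Common zeros: {(0, 3)}; count = 1; Bézout bound = 1.

deg(f) = 1, deg(g) = 1, so Bézout bound = 1.
Scan x ∈ F_5. For each x, list the y ∈ F_5 with f(x, y) ≡ 0 and those with g(x, y) ≡ 0 (mod 5); the common zeros in that column are the intersection.
  x = 0: f ≡ 0 at y ∈ {3}; g ≡ 0 at y ∈ {3}; common: {3}.
  x = 1: f ≡ 0 at y ∈ {4}; g ≡ 0 at y ∈ {2}; common: ∅.
  x = 2: f ≡ 0 at y ∈ {0}; g ≡ 0 at y ∈ {1}; common: ∅.
  x = 3: f ≡ 0 at y ∈ {1}; g ≡ 0 at y ∈ {0}; common: ∅.
  x = 4: f ≡ 0 at y ∈ {2}; g ≡ 0 at y ∈ {4}; common: ∅.
Collecting: common zeros = {(0, 3)}, so the count is 1.
Comparison with the Bézout bound: 1 ≤ 1 = deg(f)·deg(g), as expected for curves with no common component (the bound is attained).


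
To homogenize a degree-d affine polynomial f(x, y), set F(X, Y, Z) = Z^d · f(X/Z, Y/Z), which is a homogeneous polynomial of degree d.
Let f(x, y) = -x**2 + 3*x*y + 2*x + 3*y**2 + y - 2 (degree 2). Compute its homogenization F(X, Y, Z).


F(X, Y, Z) = -X**2 + 3*X*Y + 2*X*Z + 3*Y**2 + Y*Z - 2*Z**2

deg(f) = 2.
Substitute x = X/Z, y = Y/Z into f, then multiply by Z^2.
  monomial -1·x^2·y^0 ↦ -1·X^2·Y^0·Z^0.
  monomial 3·x^1·y^1 ↦ 3·X^1·Y^1·Z^0.
  monomial 2·x^1·y^0 ↦ 2·X^1·Y^0·Z^1.
  monomial 3·x^0·y^2 ↦ 3·X^0·Y^2·Z^0.
  monomial 1·x^0·y^1 ↦ 1·X^0·Y^1·Z^1.
  monomial -2·x^0·y^0 ↦ -2·X^0·Y^0·Z^2.
Collecting: F(X, Y, Z) = -X**2 + 3*X*Y + 2*X*Z + 3*Y**2 + Y*Z - 2*Z**2.


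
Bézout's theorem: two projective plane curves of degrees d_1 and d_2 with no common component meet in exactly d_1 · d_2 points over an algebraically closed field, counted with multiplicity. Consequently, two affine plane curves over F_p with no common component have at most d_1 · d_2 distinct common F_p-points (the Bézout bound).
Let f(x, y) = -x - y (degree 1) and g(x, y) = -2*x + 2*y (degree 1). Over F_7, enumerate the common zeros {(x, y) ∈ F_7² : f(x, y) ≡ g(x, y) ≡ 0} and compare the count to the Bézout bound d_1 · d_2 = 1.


Common zeros: {(0, 0)}; count = 1; Bézout bound = 1.

deg(f) = 1, deg(g) = 1, so Bézout bound = 1.
Scan x ∈ F_7. For each x, list the y ∈ F_7 with f(x, y) ≡ 0 and those with g(x, y) ≡ 0 (mod 7); the common zeros in that column are the intersection.
  x = 0: f ≡ 0 at y ∈ {0}; g ≡ 0 at y ∈ {0}; common: {0}.
  x = 1: f ≡ 0 at y ∈ {6}; g ≡ 0 at y ∈ {1}; common: ∅.
  x = 2: f ≡ 0 at y ∈ {5}; g ≡ 0 at y ∈ {2}; common: ∅.
  x = 3: f ≡ 0 at y ∈ {4}; g ≡ 0 at y ∈ {3}; common: ∅.
  x = 4: f ≡ 0 at y ∈ {3}; g ≡ 0 at y ∈ {4}; common: ∅.
  x = 5: f ≡ 0 at y ∈ {2}; g ≡ 0 at y ∈ {5}; common: ∅.
  x = 6: f ≡ 0 at y ∈ {1}; g ≡ 0 at y ∈ {6}; common: ∅.
Collecting: common zeros = {(0, 0)}, so the count is 1.
Comparison with the Bézout bound: 1 ≤ 1 = deg(f)·deg(g), as expected for curves with no common component (the bound is attained).


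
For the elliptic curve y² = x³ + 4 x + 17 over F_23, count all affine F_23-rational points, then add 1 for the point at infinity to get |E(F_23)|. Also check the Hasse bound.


Affine points = {(5, 1), (5, 22), (6, 2), (6, 21), (8, 3), (8, 20), (9, 0), (11, 9), (11, 14), (13, 9), (13, 14), (15, 5), (15, 18), (19, 11), (19, 12), (20, 1), (20, 22), (21, 1), (21, 22), (22, 9), (22, 14)}; affine count = 21; |E(F_23)| = 22.

Discriminant check: Δ ∝ 4a³ + 27b² = 4·4³ + 27·17² = 4·64 + 27·289 ≡ 9 (mod 23). Nonzero ⇒ E is nonsingular.
For each x ∈ F_23, compute rhs = x³ + 4·x + 17 mod 23, then count y ∈ F_23 with y² ≡ rhs.
  x = 0: rhs = 17, matching y values: none (0 points).
  x = 1: rhs = 22, matching y values: none (0 points).
  x = 2: rhs = 10, matching y values: none (0 points).
  x = 3: rhs = 10, matching y values: none (0 points).
  x = 4: rhs = 5, matching y values: none (0 points).
  x = 5: rhs = 1, matching y values: 1, 22 (2 points).
  x = 6: rhs = 4, matching y values: 2, 21 (2 points).
  x = 7: rhs = 20, matching y values: none (0 points).
  x = 8: rhs = 9, matching y values: 3, 20 (2 points).
  x = 9: rhs = 0, matching y values: 0 (1 points).
  x = 10: rhs = 22, matching y values: none (0 points).
  x = 11: rhs = 12, matching y values: 9, 14 (2 points).
  x = 12: rhs = 22, matching y values: none (0 points).
  x = 13: rhs = 12, matching y values: 9, 14 (2 points).
  x = 14: rhs = 11, matching y values: none (0 points).
  x = 15: rhs = 2, matching y values: 5, 18 (2 points).
  x = 16: rhs = 14, matching y values: none (0 points).
  x = 17: rhs = 7, matching y values: none (0 points).
  x = 18: rhs = 10, matching y values: none (0 points).
  x = 19: rhs = 6, matching y values: 11, 12 (2 points).
  x = 20: rhs = 1, matching y values: 1, 22 (2 points).
  x = 21: rhs = 1, matching y values: 1, 22 (2 points).
  x = 22: rhs = 12, matching y values: 9, 14 (2 points).
Total affine count: 21.
Full point count |E(F_23)| = 21 + 1 = 22.
Hasse bound: |22 − (23+1)| = |-2| = 2 ≤ 2√23 ≈ 9.5917 ✓.


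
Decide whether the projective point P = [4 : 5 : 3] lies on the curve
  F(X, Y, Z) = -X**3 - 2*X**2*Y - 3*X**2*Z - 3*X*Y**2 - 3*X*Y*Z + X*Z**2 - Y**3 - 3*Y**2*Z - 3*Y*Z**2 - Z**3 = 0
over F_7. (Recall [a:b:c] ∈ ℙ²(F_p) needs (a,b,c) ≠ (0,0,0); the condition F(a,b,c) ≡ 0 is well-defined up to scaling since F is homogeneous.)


F(4,5,3) ≡ 6 (mod 7); P is NOT on the curve.

Evaluate F(4, 5, 3) term-by-term (mod 7).
  -X**3 ↦ -1·64·1·1 = -64
  -2*X**2*Y ↦ -2·16·5·1 = -160
  -3*X**2*Z ↦ -3·16·1·3 = -144
  -3*X*Y**2 ↦ -3·4·25·1 = -300
  -3*X*Y*Z ↦ -3·4·5·3 = -180
  X*Z**2 ↦ 1·4·1·9 = 36
  -Y**3 ↦ -1·1·125·1 = -125
  -3*Y**2*Z ↦ -3·1·25·3 = -225
  -3*Y*Z**2 ↦ -3·1·5·9 = -135
  -Z**3 ↦ -1·1·1·27 = -27
Sum: F(4, 5, 3) = (-64) + (-160) + (-144) + (-300) + (-180) + (36) + (-125) + (-225) + (-135) + (-27) = -1324.
Reducing mod 7: -1324 ≡ 6 (mod 7).
Since F(a, b, c) ≡ 6 ≠ 0 (mod 7), P does NOT lie on the curve.


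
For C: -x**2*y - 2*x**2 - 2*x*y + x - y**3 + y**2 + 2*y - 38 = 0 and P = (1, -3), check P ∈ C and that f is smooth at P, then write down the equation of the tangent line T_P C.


Tangent line at P: 9*x - 34*y - 111 = 0.

Step 1: f(1, -3) = 0, so P lies on C.
Step 2: partial derivatives
  f_x(x, y) = -2*x*y - 4*x - 2*y + 1, f_y(x, y) = -x**2 - 2*x - 3*y**2 + 2*y + 2.
  f_x(P) = 9, f_y(P) = -34 (gradient nonzero, so P is smooth).
Step 3: tangent line at P: 9·(x − 1) + -34·(y − -3) = 0.
Expanding: 9*x - 34*y - 111 = 0.


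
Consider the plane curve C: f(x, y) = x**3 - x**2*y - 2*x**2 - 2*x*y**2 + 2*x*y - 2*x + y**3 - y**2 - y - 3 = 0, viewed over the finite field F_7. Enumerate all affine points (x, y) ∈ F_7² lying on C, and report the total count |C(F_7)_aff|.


Affine F_7-points: {(2, 0), (2, 2), (2, 3), (3, 0), (3, 2), (3, 5), (4, 0), (5, 5), (6, 2), (6, 5), (6, 6)}; count = 11.

For each of the 49 pairs (x, y) ∈ F_7², evaluate f(x, y) mod 7. Record the zeros.
  x = 0: [0↦4, 1↦3, 2↦6, 3↦5, 4↦6, 5↦1, 6↦3]  zeros at y ∈ ∅
  x = 1: [0↦1, 1↦6, 2↦4, 3↦1, 4↦3, 5↦2, 6↦4]  zeros at y ∈ ∅
  x = 2: [0↦0, 1↦2, 2↦0, 3↦0, 4↦1, 5↦2, 6↦2]  zeros at y ∈ {0, 2, 3}
  x = 3: [0↦0, 1↦4, 2↦0, 3↦1, 4↦6, 5↦0, 6↦3]  zeros at y ∈ {0, 2, 5}
  x = 4: [0↦0, 1↦4, 2↦3, 3↦3, 4↦3, 5↦2, 6↦6]  zeros at y ∈ {0}
  x = 5: [0↦6, 1↦1, 2↦1, 3↦5, 4↦5, 5↦0, 6↦3]  zeros at y ∈ {5}
  x = 6: [0↦3, 1↦1, 2↦0, 3↦6, 4↦4, 5↦0, 6↦0]  zeros at y ∈ {2, 5, 6}
Collecting zeros: affine points = {(2, 0), (2, 2), (2, 3), (3, 0), (3, 2), (3, 5), (4, 0), (5, 5), (6, 2), (6, 5), (6, 6)}.
Total count |C(F_7)_aff| = 11.


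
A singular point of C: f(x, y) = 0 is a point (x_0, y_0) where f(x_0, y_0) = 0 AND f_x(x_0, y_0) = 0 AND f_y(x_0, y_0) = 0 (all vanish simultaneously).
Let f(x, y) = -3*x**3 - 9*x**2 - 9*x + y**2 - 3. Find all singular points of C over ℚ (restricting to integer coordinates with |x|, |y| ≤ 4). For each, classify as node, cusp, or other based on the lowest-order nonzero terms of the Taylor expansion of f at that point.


Singular points: {(-1, 0)}; classification: cusp.

Compute partial derivatives:
  f_x = -9*x**2 - 18*x - 9.
  f_y = 2*y.
Scan x_0 ∈ {−4, ..., 4}. For each x_0, f_y(x_0, y) is a polynomial in y; find its integer roots y ∈ {−4, ..., 4}, then test f_x and f at those candidates.
  x = -4: f_y(-4, y) = 2*y; vanishes at y ∈ {0}. (-4, 0): f_x = -81 ≠ 0.
  x = -3: f_y(-3, y) = 2*y; vanishes at y ∈ {0}. (-3, 0): f_x = -36 ≠ 0.
  x = -2: f_y(-2, y) = 2*y; vanishes at y ∈ {0}. (-2, 0): f_x = -9 ≠ 0.
  x = -1: f_y(-1, y) = 2*y; vanishes at y ∈ {0}. (-1, 0): f_x = 0, f = 0 — SINGULAR.
  x = 0: f_y(0, y) = 2*y; vanishes at y ∈ {0}. (0, 0): f_x = -9 ≠ 0.
  x = 1: f_y(1, y) = 2*y; vanishes at y ∈ {0}. (1, 0): f_x = -36 ≠ 0.
  x = 2: f_y(2, y) = 2*y; vanishes at y ∈ {0}. (2, 0): f_x = -81 ≠ 0.
  x = 3: f_y(3, y) = 2*y; vanishes at y ∈ {0}. (3, 0): f_x = -144 ≠ 0.
  x = 4: f_y(4, y) = 2*y; vanishes at y ∈ {0}. (4, 0): f_x = -225 ≠ 0.
Only singular point on the grid: (-1, 0).
Classify: substitute x = -1 + u, y = 0 + v and expand: f = -3*u**3 + v**2.
No constant or linear terms (consistent with a singular point). Quadratic part: v**2. Cubic part: -3*u**3.
The quadratic part v**2 is a perfect square, so there is a single (double) tangent line v = 0, i.e. y = 0. Restricting the cubic part to that line (v = 0) leaves -3*u**3 ≠ 0, so f is not divisible by v and the branch is v² ≈ 3*u**3 to lowest order — this is a cusp.
Classification: cusp.


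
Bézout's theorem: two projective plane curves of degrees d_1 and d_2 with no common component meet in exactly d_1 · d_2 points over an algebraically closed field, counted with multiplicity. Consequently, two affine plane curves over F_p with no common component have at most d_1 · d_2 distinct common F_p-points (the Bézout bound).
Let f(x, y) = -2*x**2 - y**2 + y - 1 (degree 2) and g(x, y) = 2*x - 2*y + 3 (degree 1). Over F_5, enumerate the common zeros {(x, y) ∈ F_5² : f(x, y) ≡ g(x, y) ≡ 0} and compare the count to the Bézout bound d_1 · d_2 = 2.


Common zeros: ∅; count = 0; Bézout bound = 2.

deg(f) = 2, deg(g) = 1, so Bézout bound = 2.
Scan x ∈ F_5. For each x, list the y ∈ F_5 with f(x, y) ≡ 0 and those with g(x, y) ≡ 0 (mod 5); the common zeros in that column are the intersection.
  x = 0: f ≡ 0 at y ∈ ∅; g ≡ 0 at y ∈ {4}; common: ∅.
  x = 1: f ≡ 0 at y ∈ {2, 4}; g ≡ 0 at y ∈ {0}; common: ∅.
  x = 2: f ≡ 0 at y ∈ {3}; g ≡ 0 at y ∈ {1}; common: ∅.
  x = 3: f ≡ 0 at y ∈ {3}; g ≡ 0 at y ∈ {2}; common: ∅.
  x = 4: f ≡ 0 at y ∈ {2, 4}; g ≡ 0 at y ∈ {3}; common: ∅.
Collecting: common zeros = ∅, so the count is 0.
Comparison with the Bézout bound: 0 ≤ 2 = deg(f)·deg(g), as expected for curves with no common component (the affine F_5-count falls short of the bound because intersections may lie at infinity, over extension fields, or carry multiplicity).


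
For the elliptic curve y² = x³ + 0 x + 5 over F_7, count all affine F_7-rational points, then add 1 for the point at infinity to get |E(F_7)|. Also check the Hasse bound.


Affine points = {(3, 2), (3, 5), (5, 2), (5, 5), (6, 2), (6, 5)}; affine count = 6; |E(F_7)| = 7.

Discriminant check: Δ ∝ 4a³ + 27b² = 4·0³ + 27·5² = 4·0 + 27·25 ≡ 3 (mod 7). Nonzero ⇒ E is nonsingular.
For each x ∈ F_7, compute rhs = x³ + 0·x + 5 mod 7, then count y ∈ F_7 with y² ≡ rhs.
  x = 0: rhs = 5, matching y values: none (0 points).
  x = 1: rhs = 6, matching y values: none (0 points).
  x = 2: rhs = 6, matching y values: none (0 points).
  x = 3: rhs = 4, matching y values: 2, 5 (2 points).
  x = 4: rhs = 6, matching y values: none (0 points).
  x = 5: rhs = 4, matching y values: 2, 5 (2 points).
  x = 6: rhs = 4, matching y values: 2, 5 (2 points).
Total affine count: 6.
Full point count |E(F_7)| = 6 + 1 = 7.
Hasse bound: |7 − (7+1)| = |-1| = 1 ≤ 2√7 ≈ 5.2915 ✓.


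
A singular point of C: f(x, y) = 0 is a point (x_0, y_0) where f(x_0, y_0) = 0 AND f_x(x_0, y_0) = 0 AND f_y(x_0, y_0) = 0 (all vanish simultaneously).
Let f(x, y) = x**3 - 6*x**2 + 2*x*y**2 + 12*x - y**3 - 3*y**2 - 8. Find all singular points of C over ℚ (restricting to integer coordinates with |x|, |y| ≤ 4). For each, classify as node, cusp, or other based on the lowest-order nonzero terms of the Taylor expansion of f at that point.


Singular points: {(2, 0)}; classification: cusp.

Compute partial derivatives:
  f_x = 3*x**2 - 12*x + 2*y**2 + 12.
  f_y = 4*x*y - 3*y**2 - 6*y.
Scan x_0 ∈ {−4, ..., 4}. For each x_0, f_y(x_0, y) is a polynomial in y; find its integer roots y ∈ {−4, ..., 4}, then test f_x and f at those candidates.
  x = -4: f_y(-4, y) = -3*y**2 - 22*y; vanishes at y ∈ {0}. (-4, 0): f_x = 108 ≠ 0.
  x = -3: f_y(-3, y) = -3*y**2 - 18*y; vanishes at y ∈ {0}. (-3, 0): f_x = 75 ≠ 0.
  x = -2: f_y(-2, y) = -3*y**2 - 14*y; vanishes at y ∈ {0}. (-2, 0): f_x = 48 ≠ 0.
  x = -1: f_y(-1, y) = -3*y**2 - 10*y; vanishes at y ∈ {0}. (-1, 0): f_x = 27 ≠ 0.
  x = 0: f_y(0, y) = -3*y**2 - 6*y; vanishes at y ∈ {-2, 0}. (0, -2): f_x = 20 ≠ 0; (0, 0): f_x = 12 ≠ 0.
  x = 1: f_y(1, y) = -3*y**2 - 2*y; vanishes at y ∈ {0}. (1, 0): f_x = 3 ≠ 0.
  x = 2: f_y(2, y) = -3*y**2 + 2*y; vanishes at y ∈ {0}. (2, 0): f_x = 0, f = 0 — SINGULAR.
  x = 3: f_y(3, y) = -3*y**2 + 6*y; vanishes at y ∈ {0, 2}. (3, 0): f_x = 3 ≠ 0; (3, 2): f_x = 11 ≠ 0.
  x = 4: f_y(4, y) = -3*y**2 + 10*y; vanishes at y ∈ {0}. (4, 0): f_x = 12 ≠ 0.
Only singular point on the grid: (2, 0).
Classify: substitute x = 2 + u, y = 0 + v and expand: f = u**3 + 2*u*v**2 - v**3 + v**2.
No constant or linear terms (consistent with a singular point). Quadratic part: v**2. Cubic part: u**3 + 2*u*v**2 - v**3.
The quadratic part v**2 is a perfect square, so there is a single (double) tangent line v = 0, i.e. y = 0. Restricting the cubic part to that line (v = 0) leaves u**3 ≠ 0, so f is not divisible by v and the branch is v² ≈ -u**3 to lowest order — this is a cusp.
Classification: cusp.


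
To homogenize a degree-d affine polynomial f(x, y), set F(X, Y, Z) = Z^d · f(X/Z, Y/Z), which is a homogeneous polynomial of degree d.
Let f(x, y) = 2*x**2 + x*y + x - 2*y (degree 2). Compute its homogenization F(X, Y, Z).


F(X, Y, Z) = 2*X**2 + X*Y + X*Z - 2*Y*Z

deg(f) = 2.
Substitute x = X/Z, y = Y/Z into f, then multiply by Z^2.
  monomial 2·x^2·y^0 ↦ 2·X^2·Y^0·Z^0.
  monomial 1·x^1·y^1 ↦ 1·X^1·Y^1·Z^0.
  monomial 1·x^1·y^0 ↦ 1·X^1·Y^0·Z^1.
  monomial -2·x^0·y^1 ↦ -2·X^0·Y^1·Z^1.
Collecting: F(X, Y, Z) = 2*X**2 + X*Y + X*Z - 2*Y*Z.


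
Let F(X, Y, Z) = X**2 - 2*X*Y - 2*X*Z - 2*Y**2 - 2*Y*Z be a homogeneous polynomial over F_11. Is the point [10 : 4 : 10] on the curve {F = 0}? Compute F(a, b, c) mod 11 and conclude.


F(10,4,10) ≡ 5 (mod 11); P is NOT on the curve.

Evaluate F(10, 4, 10) term-by-term (mod 11).
  X**2 ↦ 1·100·1·1 = 100
  -2*X*Y ↦ -2·10·4·1 = -80
  -2*X*Z ↦ -2·10·1·10 = -200
  -2*Y**2 ↦ -2·1·16·1 = -32
  -2*Y*Z ↦ -2·1·4·10 = -80
Sum: F(10, 4, 10) = (100) + (-80) + (-200) + (-32) + (-80) = -292.
Reducing mod 11: -292 ≡ 5 (mod 11).
Since F(a, b, c) ≡ 5 ≠ 0 (mod 11), P does NOT lie on the curve.


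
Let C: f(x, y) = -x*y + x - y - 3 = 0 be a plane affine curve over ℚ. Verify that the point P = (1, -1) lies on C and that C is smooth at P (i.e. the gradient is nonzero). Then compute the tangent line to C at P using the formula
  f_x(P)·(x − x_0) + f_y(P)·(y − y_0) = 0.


Tangent line at P: 2*x - 2*y - 4 = 0.

Step 1: f(1, -1) = 0, so P lies on C.
Step 2: partial derivatives
  f_x(x, y) = 1 - y, f_y(x, y) = -x - 1.
  f_x(P) = 2, f_y(P) = -2 (gradient nonzero, so P is smooth).
Step 3: tangent line at P: 2·(x − 1) + -2·(y − -1) = 0.
Expanding: 2*x - 2*y - 4 = 0.


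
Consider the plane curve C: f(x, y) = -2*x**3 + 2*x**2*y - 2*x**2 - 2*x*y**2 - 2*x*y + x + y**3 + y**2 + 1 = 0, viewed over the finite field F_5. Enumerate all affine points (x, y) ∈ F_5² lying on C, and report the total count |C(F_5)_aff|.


Affine F_5-points: {(3, 1), (3, 3), (4, 0)}; count = 3.

For each of the 25 pairs (x, y) ∈ F_5², evaluate f(x, y) mod 5. Record the zeros.
  x = 0: [0↦1, 1↦3, 2↦3, 3↦2, 4↦1]  zeros at y ∈ ∅
  x = 1: [0↦3, 1↦3, 2↦2, 3↦1, 4↦1]  zeros at y ∈ ∅
  x = 2: [0↦4, 1↦1, 2↦3, 3↦1, 4↦1]  zeros at y ∈ ∅
  x = 3: [0↦2, 1↦0, 2↦4, 3↦0, 4↦4]  zeros at y ∈ {1, 3}
  x = 4: [0↦0, 1↦3, 2↦3, 3↦1, 4↦3]  zeros at y ∈ {0}
Collecting zeros: affine points = {(3, 1), (3, 3), (4, 0)}.
Total count |C(F_5)_aff| = 3.


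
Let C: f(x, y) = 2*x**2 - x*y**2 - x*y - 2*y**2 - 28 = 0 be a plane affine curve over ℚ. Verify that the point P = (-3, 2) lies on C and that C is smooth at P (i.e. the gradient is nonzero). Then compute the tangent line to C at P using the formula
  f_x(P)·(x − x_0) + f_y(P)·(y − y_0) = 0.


Tangent line at P: -18*x + 7*y - 68 = 0.

Step 1: f(-3, 2) = 0, so P lies on C.
Step 2: partial derivatives
  f_x(x, y) = 4*x - y**2 - y, f_y(x, y) = -2*x*y - x - 4*y.
  f_x(P) = -18, f_y(P) = 7 (gradient nonzero, so P is smooth).
Step 3: tangent line at P: -18·(x − -3) + 7·(y − 2) = 0.
Expanding: -18*x + 7*y - 68 = 0.


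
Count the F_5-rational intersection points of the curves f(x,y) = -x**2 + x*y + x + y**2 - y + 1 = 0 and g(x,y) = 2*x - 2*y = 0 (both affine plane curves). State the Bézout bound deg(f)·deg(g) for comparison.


Common zeros: {(2, 2), (3, 3)}; count = 2; Bézout bound = 2.

deg(f) = 2, deg(g) = 1, so Bézout bound = 2.
Scan x ∈ F_5. For each x, list the y ∈ F_5 with f(x, y) ≡ 0 and those with g(x, y) ≡ 0 (mod 5); the common zeros in that column are the intersection.
  x = 0: f ≡ 0 at y ∈ ∅; g ≡ 0 at y ∈ {0}; common: ∅.
  x = 1: f ≡ 0 at y ∈ {2, 3}; g ≡ 0 at y ∈ {1}; common: ∅.
  x = 2: f ≡ 0 at y ∈ {2}; g ≡ 0 at y ∈ {2}; common: {2}.
  x = 3: f ≡ 0 at y ∈ {0, 3}; g ≡ 0 at y ∈ {3}; common: {3}.
  x = 4: f ≡ 0 at y ∈ ∅; g ≡ 0 at y ∈ {4}; common: ∅.
Collecting: common zeros = {(2, 2), (3, 3)}, so the count is 2.
Comparison with the Bézout bound: 2 ≤ 2 = deg(f)·deg(g), as expected for curves with no common component (the bound is attained).


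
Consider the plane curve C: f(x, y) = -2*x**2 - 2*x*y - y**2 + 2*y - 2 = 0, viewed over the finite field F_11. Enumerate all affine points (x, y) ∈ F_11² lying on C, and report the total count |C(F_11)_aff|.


Affine F_11-points: {(10, 2)}; count = 1.

For each of the 121 pairs (x, y) ∈ F_11², evaluate f(x, y) mod 11. Record the zeros.
  x = 0: [0↦9, 1↦10, 2↦9, 3↦6, 4↦1, 5↦5, 6↦7, 7↦7, 8↦5, 9↦1, 10↦6]  zeros at y ∈ ∅
  x = 1: [0↦7, 1↦6, 2↦3, 3↦9, 4↦2, 5↦4, 6↦4, 7↦2, 8↦9, 9↦3, 10↦6]  zeros at y ∈ ∅
  x = 2: [0↦1, 1↦9, 2↦4, 3↦8, 4↦10, 5↦10, 6↦8, 7↦4, 8↦9, 9↦1, 10↦2]  zeros at y ∈ ∅
  x = 3: [0↦2, 1↦8, 2↦1, 3↦3, 4↦3, 5↦1, 6↦8, 7↦2, 8↦5, 9↦6, 10↦5]  zeros at y ∈ ∅
  x = 4: [0↦10, 1↦3, 2↦5, 3↦5, 4↦3, 5↦10, 6↦4, 7↦7, 8↦8, 9↦7, 10↦4]  zeros at y ∈ ∅
  x = 5: [0↦3, 1↦5, 2↦5, 3↦3, 4↦10, 5↦4, 6↦7, 7↦8, 8↦7, 9↦4, 10↦10]  zeros at y ∈ ∅
  x = 6: [0↦3, 1↦3, 2↦1, 3↦8, 4↦2, 5↦5, 6↦6, 7↦5, 8↦2, 9↦8, 10↦1]  zeros at y ∈ ∅
  x = 7: [0↦10, 1↦8, 2↦4, 3↦9, 4↦1, 5↦2, 6↦1, 7↦9, 8↦4, 9↦8, 10↦10]  zeros at y ∈ ∅
  x = 8: [0↦2, 1↦9, 2↦3, 3↦6, 4↦7, 5↦6, 6↦3, 7↦9, 8↦2, 9↦4, 10↦4]  zeros at y ∈ ∅
  x = 9: [0↦1, 1↦6, 2↦9, 3↦10, 4↦9, 5↦6, 6↦1, 7↦5, 8↦7, 9↦7, 10↦5]  zeros at y ∈ ∅
  x = 10: [0↦7, 1↦10, 2↦0, 3↦10, 4↦7, 5↦2, 6↦6, 7↦8, 8↦8, 9↦6, 10↦2]  zeros at y ∈ {2}
Collecting zeros: affine points = {(10, 2)}.
Total count |C(F_11)_aff| = 1.


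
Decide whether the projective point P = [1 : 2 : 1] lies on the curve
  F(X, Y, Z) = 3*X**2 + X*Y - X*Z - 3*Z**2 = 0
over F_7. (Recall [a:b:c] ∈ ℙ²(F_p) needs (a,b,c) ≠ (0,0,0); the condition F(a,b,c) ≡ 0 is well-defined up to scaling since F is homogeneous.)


F(1,2,1) ≡ 1 (mod 7); P is NOT on the curve.

Evaluate F(1, 2, 1) term-by-term (mod 7).
  3*X**2 ↦ 3·1·1·1 = 3
  X*Y ↦ 1·1·2·1 = 2
  -X*Z ↦ -1·1·1·1 = -1
  -3*Z**2 ↦ -3·1·1·1 = -3
Sum: F(1, 2, 1) = (3) + (2) + (-1) + (-3) = 1.
Reducing mod 7: 1 ≡ 1 (mod 7).
Since F(a, b, c) ≡ 1 ≠ 0 (mod 7), P does NOT lie on the curve.


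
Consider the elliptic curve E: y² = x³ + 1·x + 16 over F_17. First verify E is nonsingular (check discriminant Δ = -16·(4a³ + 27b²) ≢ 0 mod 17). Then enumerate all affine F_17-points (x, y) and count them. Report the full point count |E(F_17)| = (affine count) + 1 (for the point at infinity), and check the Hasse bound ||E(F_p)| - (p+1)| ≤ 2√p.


Affine points = {(0, 4), (0, 13), (1, 1), (1, 16), (2, 3), (2, 14), (4, 4), (4, 13), (6, 0), (7, 3), (7, 14), (8, 3), (8, 14), (11, 7), (11, 10), (13, 4), (13, 13)}; affine count = 17; |E(F_17)| = 18.

Discriminant check: Δ ∝ 4a³ + 27b² = 4·1³ + 27·16² = 4·1 + 27·256 ≡ 14 (mod 17). Nonzero ⇒ E is nonsingular.
For each x ∈ F_17, compute rhs = x³ + 1·x + 16 mod 17, then count y ∈ F_17 with y² ≡ rhs.
  x = 0: rhs = 16, matching y values: 4, 13 (2 points).
  x = 1: rhs = 1, matching y values: 1, 16 (2 points).
  x = 2: rhs = 9, matching y values: 3, 14 (2 points).
  x = 3: rhs = 12, matching y values: none (0 points).
  x = 4: rhs = 16, matching y values: 4, 13 (2 points).
  x = 5: rhs = 10, matching y values: none (0 points).
  x = 6: rhs = 0, matching y values: 0 (1 points).
  x = 7: rhs = 9, matching y values: 3, 14 (2 points).
  x = 8: rhs = 9, matching y values: 3, 14 (2 points).
  x = 9: rhs = 6, matching y values: none (0 points).
  x = 10: rhs = 6, matching y values: none (0 points).
  x = 11: rhs = 15, matching y values: 7, 10 (2 points).
  x = 12: rhs = 5, matching y values: none (0 points).
  x = 13: rhs = 16, matching y values: 4, 13 (2 points).
  x = 14: rhs = 3, matching y values: none (0 points).
  x = 15: rhs = 6, matching y values: none (0 points).
  x = 16: rhs = 14, matching y values: none (0 points).
Total affine count: 17.
Full point count |E(F_17)| = 17 + 1 = 18.
Hasse bound: |18 − (17+1)| = |0| = 0 ≤ 2√17 ≈ 8.2462 ✓.


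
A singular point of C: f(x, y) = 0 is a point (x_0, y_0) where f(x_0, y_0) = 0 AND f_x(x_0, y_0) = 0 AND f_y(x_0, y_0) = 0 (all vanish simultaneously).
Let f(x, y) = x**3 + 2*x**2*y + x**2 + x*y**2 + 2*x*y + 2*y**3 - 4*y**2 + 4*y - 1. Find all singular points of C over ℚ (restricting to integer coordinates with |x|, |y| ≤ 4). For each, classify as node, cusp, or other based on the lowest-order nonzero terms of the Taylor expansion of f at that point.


Singular points: {(-1, 1)}; classification: cusp.

Compute partial derivatives:
  f_x = 3*x**2 + 4*x*y + 2*x + y**2 + 2*y.
  f_y = 2*x**2 + 2*x*y + 2*x + 6*y**2 - 8*y + 4.
Scan x_0 ∈ {−4, ..., 4}. For each x_0, f_y(x_0, y) is a polynomial in y; find its integer roots y ∈ {−4, ..., 4}, then test f_x and f at those candidates.
  x = -4: f_y(-4, y) = 6*y**2 - 16*y + 28; no integer root y with |y| ≤ 4.
  x = -3: f_y(-3, y) = 6*y**2 - 14*y + 16; no integer root y with |y| ≤ 4.
  x = -2: f_y(-2, y) = 6*y**2 - 12*y + 8; no integer root y with |y| ≤ 4.
  x = -1: f_y(-1, y) = 6*y**2 - 10*y + 4; vanishes at y ∈ {1}. (-1, 1): f_x = 0, f = 0 — SINGULAR.
  x = 0: f_y(0, y) = 6*y**2 - 8*y + 4; no integer root y with |y| ≤ 4.
  x = 1: f_y(1, y) = 6*y**2 - 6*y + 8; no integer root y with |y| ≤ 4.
  x = 2: f_y(2, y) = 6*y**2 - 4*y + 16; no integer root y with |y| ≤ 4.
  x = 3: f_y(3, y) = 6*y**2 - 2*y + 28; no integer root y with |y| ≤ 4.
  x = 4: f_y(4, y) = 6*y**2 + 44; no integer root y with |y| ≤ 4.
Only singular point on the grid: (-1, 1).
Classify: substitute x = -1 + u, y = 1 + v and expand: f = u**3 + 2*u**2*v + u*v**2 + 2*v**3 + v**2.
No constant or linear terms (consistent with a singular point). Quadratic part: v**2. Cubic part: u**3 + 2*u**2*v + u*v**2 + 2*v**3.
The quadratic part v**2 is a perfect square, so there is a single (double) tangent line v = 0, i.e. y = 1. Restricting the cubic part to that line (v = 0) leaves u**3 ≠ 0, so f is not divisible by v and the branch is v² ≈ -u**3 to lowest order — this is a cusp.
Classification: cusp.


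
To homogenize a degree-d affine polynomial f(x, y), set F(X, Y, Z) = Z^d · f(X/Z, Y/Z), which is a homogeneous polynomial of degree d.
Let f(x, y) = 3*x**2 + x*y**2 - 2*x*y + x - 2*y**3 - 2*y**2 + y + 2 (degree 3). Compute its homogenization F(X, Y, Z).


F(X, Y, Z) = 3*X**2*Z + X*Y**2 - 2*X*Y*Z + X*Z**2 - 2*Y**3 - 2*Y**2*Z + Y*Z**2 + 2*Z**3

deg(f) = 3.
Substitute x = X/Z, y = Y/Z into f, then multiply by Z^3.
  monomial 3·x^2·y^0 ↦ 3·X^2·Y^0·Z^1.
  monomial 1·x^1·y^2 ↦ 1·X^1·Y^2·Z^0.
  monomial -2·x^1·y^1 ↦ -2·X^1·Y^1·Z^1.
  monomial 1·x^1·y^0 ↦ 1·X^1·Y^0·Z^2.
  monomial -2·x^0·y^3 ↦ -2·X^0·Y^3·Z^0.
  monomial -2·x^0·y^2 ↦ -2·X^0·Y^2·Z^1.
  monomial 1·x^0·y^1 ↦ 1·X^0·Y^1·Z^2.
  monomial 2·x^0·y^0 ↦ 2·X^0·Y^0·Z^3.
Collecting: F(X, Y, Z) = 3*X**2*Z + X*Y**2 - 2*X*Y*Z + X*Z**2 - 2*Y**3 - 2*Y**2*Z + Y*Z**2 + 2*Z**3.


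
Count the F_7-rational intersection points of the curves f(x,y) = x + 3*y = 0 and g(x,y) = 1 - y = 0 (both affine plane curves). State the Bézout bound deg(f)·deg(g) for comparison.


Common zeros: {(4, 1)}; count = 1; Bézout bound = 1.

deg(f) = 1, deg(g) = 1, so Bézout bound = 1.
Scan x ∈ F_7. For each x, list the y ∈ F_7 with f(x, y) ≡ 0 and those with g(x, y) ≡ 0 (mod 7); the common zeros in that column are the intersection.
  x = 0: f ≡ 0 at y ∈ {0}; g ≡ 0 at y ∈ {1}; common: ∅.
  x = 1: f ≡ 0 at y ∈ {2}; g ≡ 0 at y ∈ {1}; common: ∅.
  x = 2: f ≡ 0 at y ∈ {4}; g ≡ 0 at y ∈ {1}; common: ∅.
  x = 3: f ≡ 0 at y ∈ {6}; g ≡ 0 at y ∈ {1}; common: ∅.
  x = 4: f ≡ 0 at y ∈ {1}; g ≡ 0 at y ∈ {1}; common: {1}.
  x = 5: f ≡ 0 at y ∈ {3}; g ≡ 0 at y ∈ {1}; common: ∅.
  x = 6: f ≡ 0 at y ∈ {5}; g ≡ 0 at y ∈ {1}; common: ∅.
Collecting: common zeros = {(4, 1)}, so the count is 1.
Comparison with the Bézout bound: 1 ≤ 1 = deg(f)·deg(g), as expected for curves with no common component (the bound is attained).


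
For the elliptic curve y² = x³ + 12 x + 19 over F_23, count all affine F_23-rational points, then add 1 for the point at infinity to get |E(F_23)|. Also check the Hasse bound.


Affine points = {(1, 3), (1, 20), (3, 6), (3, 17), (4, 4), (4, 19), (6, 10), (6, 13), (7, 3), (7, 20), (8, 11), (8, 12), (10, 9), (10, 14), (13, 7), (13, 16), (15, 3), (15, 20), (16, 11), (16, 12), (18, 8), (18, 15), (20, 5), (20, 18), (22, 11), (22, 12)}; affine count = 26; |E(F_23)| = 27.

Discriminant check: Δ ∝ 4a³ + 27b² = 4·12³ + 27·19² = 4·1728 + 27·361 ≡ 7 (mod 23). Nonzero ⇒ E is nonsingular.
For each x ∈ F_23, compute rhs = x³ + 12·x + 19 mod 23, then count y ∈ F_23 with y² ≡ rhs.
  x = 0: rhs = 19, matching y values: none (0 points).
  x = 1: rhs = 9, matching y values: 3, 20 (2 points).
  x = 2: rhs = 5, matching y values: none (0 points).
  x = 3: rhs = 13, matching y values: 6, 17 (2 points).
  x = 4: rhs = 16, matching y values: 4, 19 (2 points).
  x = 5: rhs = 20, matching y values: none (0 points).
  x = 6: rhs = 8, matching y values: 10, 13 (2 points).
  x = 7: rhs = 9, matching y values: 3, 20 (2 points).
  x = 8: rhs = 6, matching y values: 11, 12 (2 points).
  x = 9: rhs = 5, matching y values: none (0 points).
  x = 10: rhs = 12, matching y values: 9, 14 (2 points).
  x = 11: rhs = 10, matching y values: none (0 points).
  x = 12: rhs = 5, matching y values: none (0 points).
  x = 13: rhs = 3, matching y values: 7, 16 (2 points).
  x = 14: rhs = 10, matching y values: none (0 points).
  x = 15: rhs = 9, matching y values: 3, 20 (2 points).
  x = 16: rhs = 6, matching y values: 11, 12 (2 points).
  x = 17: rhs = 7, matching y values: none (0 points).
  x = 18: rhs = 18, matching y values: 8, 15 (2 points).
  x = 19: rhs = 22, matching y values: none (0 points).
  x = 20: rhs = 2, matching y values: 5, 18 (2 points).
  x = 21: rhs = 10, matching y values: none (0 points).
  x = 22: rhs = 6, matching y values: 11, 12 (2 points).
Total affine count: 26.
Full point count |E(F_23)| = 26 + 1 = 27.
Hasse bound: |27 − (23+1)| = |3| = 3 ≤ 2√23 ≈ 9.5917 ✓.


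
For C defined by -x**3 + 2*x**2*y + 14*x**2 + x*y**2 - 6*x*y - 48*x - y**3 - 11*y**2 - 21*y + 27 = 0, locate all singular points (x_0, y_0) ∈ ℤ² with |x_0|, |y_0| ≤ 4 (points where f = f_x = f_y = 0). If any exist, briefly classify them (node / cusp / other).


Singular points: {(3, -3)}; classification: node.

Compute partial derivatives:
  f_x = -3*x**2 + 4*x*y + 28*x + y**2 - 6*y - 48.
  f_y = 2*x**2 + 2*x*y - 6*x - 3*y**2 - 22*y - 21.
Scan x_0 ∈ {−4, ..., 4}. For each x_0, f_y(x_0, y) is a polynomial in y; find its integer roots y ∈ {−4, ..., 4}, then test f_x and f at those candidates.
  x = -4: f_y(-4, y) = -3*y**2 - 30*y + 35; no integer root y with |y| ≤ 4.
  x = -3: f_y(-3, y) = -3*y**2 - 28*y + 15; no integer root y with |y| ≤ 4.
  x = -2: f_y(-2, y) = -3*y**2 - 26*y - 1; no integer root y with |y| ≤ 4.
  x = -1: f_y(-1, y) = -3*y**2 - 24*y - 13; no integer root y with |y| ≤ 4.
  x = 0: f_y(0, y) = -3*y**2 - 22*y - 21; no integer root y with |y| ≤ 4.
  x = 1: f_y(1, y) = -3*y**2 - 20*y - 25; no integer root y with |y| ≤ 4.
  x = 2: f_y(2, y) = -3*y**2 - 18*y - 25; no integer root y with |y| ≤ 4.
  x = 3: f_y(3, y) = -3*y**2 - 16*y - 21; vanishes at y ∈ {-3}. (3, -3): f_x = 0, f = 0 — SINGULAR.
  x = 4: f_y(4, y) = -3*y**2 - 14*y - 13; no integer root y with |y| ≤ 4.
Only singular point on the grid: (3, -3).
Classify: substitute x = 3 + u, y = -3 + v and expand: f = -u**3 + 2*u**2*v - u**2 + u*v**2 - v**3 + v**2.
No constant or linear terms (consistent with a singular point). Quadratic part: -u**2 + v**2. Cubic part: -u**3 + 2*u**2*v + u*v**2 - v**3.
The quadratic part v**2 - u**2 = (v − u)(v + u) splits into two distinct linear factors, so there are two distinct tangent lines y − -3 = ±(x − 3) — this is a node (ordinary double point).
Classification: node.


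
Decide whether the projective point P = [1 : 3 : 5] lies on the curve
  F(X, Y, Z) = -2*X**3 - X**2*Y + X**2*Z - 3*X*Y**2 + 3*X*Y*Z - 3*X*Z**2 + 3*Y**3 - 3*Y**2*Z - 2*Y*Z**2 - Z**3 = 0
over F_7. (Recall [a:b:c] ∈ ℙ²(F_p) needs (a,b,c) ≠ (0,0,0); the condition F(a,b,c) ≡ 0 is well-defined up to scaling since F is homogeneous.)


F(1,3,5) ≡ 6 (mod 7); P is NOT on the curve.

Evaluate F(1, 3, 5) term-by-term (mod 7).
  -2*X**3 ↦ -2·1·1·1 = -2
  -X**2*Y ↦ -1·1·3·1 = -3
  X**2*Z ↦ 1·1·1·5 = 5
  -3*X*Y**2 ↦ -3·1·9·1 = -27
  3*X*Y*Z ↦ 3·1·3·5 = 45
  -3*X*Z**2 ↦ -3·1·1·25 = -75
  3*Y**3 ↦ 3·1·27·1 = 81
  -3*Y**2*Z ↦ -3·1·9·5 = -135
  -2*Y*Z**2 ↦ -2·1·3·25 = -150
  -Z**3 ↦ -1·1·1·125 = -125
Sum: F(1, 3, 5) = (-2) + (-3) + (5) + (-27) + (45) + (-75) + (81) + (-135) + (-150) + (-125) = -386.
Reducing mod 7: -386 ≡ 6 (mod 7).
Since F(a, b, c) ≡ 6 ≠ 0 (mod 7), P does NOT lie on the curve.
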